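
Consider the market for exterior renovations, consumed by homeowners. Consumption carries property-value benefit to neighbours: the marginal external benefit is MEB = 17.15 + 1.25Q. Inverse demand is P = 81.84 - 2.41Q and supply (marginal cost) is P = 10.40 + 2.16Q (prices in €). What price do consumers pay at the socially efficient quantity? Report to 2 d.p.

P = €17.53

Social marginal benefit = demand + MEB = 98.99 - 1.16Q.
Set SMB = MC: 98.99 - 1.16Q = 10.40 + 2.16Q → Q* = 26.6837.
Consumer price on the demand curve at Q*: 81.84 − 2.41×26.6837 = 17.5323.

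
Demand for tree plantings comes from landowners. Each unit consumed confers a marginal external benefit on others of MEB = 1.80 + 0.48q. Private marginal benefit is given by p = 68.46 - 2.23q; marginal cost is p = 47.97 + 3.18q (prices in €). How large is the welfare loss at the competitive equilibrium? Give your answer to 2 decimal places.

Market equilibrium (private): 47.97 + 3.18q = 68.46 - 2.23q → q_m = 3.7874.
Social marginal benefit = demand + MEB = 70.26 - 1.75q.
Set SMB = MC: 70.26 - 1.75q = 47.97 + 3.18q → q* = 4.5213.
The loss is the area between SMB and MC from q* to q_m; with linear curves that's a triangle of height MEB(q_m).
DWL = ½ × 0.7339 × 3.6180 = 1.3276.

DWL = €1.33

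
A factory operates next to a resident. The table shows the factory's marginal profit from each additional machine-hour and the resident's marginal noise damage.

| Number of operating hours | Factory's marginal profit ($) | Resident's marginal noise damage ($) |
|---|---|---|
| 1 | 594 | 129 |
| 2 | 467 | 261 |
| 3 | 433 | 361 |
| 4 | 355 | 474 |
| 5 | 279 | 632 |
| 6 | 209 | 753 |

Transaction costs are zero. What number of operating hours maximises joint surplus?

Bargaining reaches the level where marginal profit last exceeds marginal noise damage.
That holds through level 3 (433 ≥ 361) but not at 4 (355 < 474).

3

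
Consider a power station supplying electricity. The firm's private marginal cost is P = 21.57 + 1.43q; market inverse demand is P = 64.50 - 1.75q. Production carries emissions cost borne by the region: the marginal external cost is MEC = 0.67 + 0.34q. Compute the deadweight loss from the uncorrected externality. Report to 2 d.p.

DWL = 3.93

Market equilibrium (private): 21.57 + 1.43q = 64.50 - 1.75q → q_m = 13.5000.
Social marginal cost = private MC + MEC = 22.24 + 1.77q.
Set SMC = demand: 22.24 + 1.77q = 64.50 - 1.75q → q* = 12.0057.
Between q* and q_m the wedge SMC − demand runs linearly from 0 to MEC(q_m), so the loss is a triangle.
DWL = ½ × 1.4943 × 5.2600 = 3.9300.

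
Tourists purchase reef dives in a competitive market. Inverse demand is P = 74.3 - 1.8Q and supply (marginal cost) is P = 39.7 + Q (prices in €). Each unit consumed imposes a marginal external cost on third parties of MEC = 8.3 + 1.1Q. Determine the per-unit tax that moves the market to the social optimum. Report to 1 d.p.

Social marginal benefit = demand − MEC = 66.0 - 2.9Q.
Set SMB = MC: 66.0 - 2.9Q = 39.7 + Q → Q* = 6.7436.
The Pigouvian tax equals MEC at Q*: 8.3 + 1.1×6.7436 = 15.7180.

tax = €15.7 per unit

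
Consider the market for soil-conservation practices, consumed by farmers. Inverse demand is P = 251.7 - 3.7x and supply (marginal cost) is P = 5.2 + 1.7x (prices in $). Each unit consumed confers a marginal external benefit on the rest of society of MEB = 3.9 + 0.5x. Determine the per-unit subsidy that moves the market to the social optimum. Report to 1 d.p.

subsidy = $29.5 per unit

Social marginal benefit = demand + MEB = 255.6 - 3.2x.
Set SMB = MC: 255.6 - 3.2x = 5.2 + 1.7x → x* = 51.1020.
The Pigouvian subsidy equals MEB at x*: 3.9 + 0.5×51.1020 = 29.4510.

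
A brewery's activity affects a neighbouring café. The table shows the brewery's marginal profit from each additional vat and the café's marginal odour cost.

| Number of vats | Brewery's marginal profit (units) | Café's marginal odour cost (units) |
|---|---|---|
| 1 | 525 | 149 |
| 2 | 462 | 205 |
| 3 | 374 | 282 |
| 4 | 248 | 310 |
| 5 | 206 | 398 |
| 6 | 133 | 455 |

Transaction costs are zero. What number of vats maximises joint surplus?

3

Bargaining reaches the level where marginal profit last exceeds marginal odour cost.
That holds through level 3 (374 ≥ 282) but not at 4 (248 < 310).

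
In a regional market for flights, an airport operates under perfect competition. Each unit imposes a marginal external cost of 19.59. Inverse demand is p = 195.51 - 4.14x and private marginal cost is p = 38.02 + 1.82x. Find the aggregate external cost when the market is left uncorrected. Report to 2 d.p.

Market equilibrium (private): 38.02 + 1.82x = 195.51 - 4.14x → x_m = 26.4245.
Total external cost = MEC × x_m = 19.59 × 26.4245 = 517.6560.

517.66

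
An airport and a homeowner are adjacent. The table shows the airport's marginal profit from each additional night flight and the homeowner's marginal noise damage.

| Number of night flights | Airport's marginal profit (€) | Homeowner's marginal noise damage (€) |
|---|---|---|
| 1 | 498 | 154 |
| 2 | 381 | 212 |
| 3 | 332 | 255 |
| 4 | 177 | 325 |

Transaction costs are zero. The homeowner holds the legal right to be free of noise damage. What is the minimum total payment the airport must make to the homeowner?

Efficient level: marginal profit ≥ marginal noise damage through level 3, so k* = 3.
With the homeowner holding the right, the airport must at least compensate total damage at k*: 154 + 212 + 255 = 621.

€621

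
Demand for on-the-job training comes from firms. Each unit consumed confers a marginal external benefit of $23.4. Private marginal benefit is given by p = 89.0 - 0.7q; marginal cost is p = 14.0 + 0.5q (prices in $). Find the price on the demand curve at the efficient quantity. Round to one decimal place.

Social marginal benefit = demand + MEB = 112.4 - 0.7q.
Set SMB = MC: 112.4 - 0.7q = 14.0 + 0.5q → q* = 82.0000.
Consumer price on the demand curve at q*: 89.0 − 0.7×82.0000 = 31.6000.

P = $31.6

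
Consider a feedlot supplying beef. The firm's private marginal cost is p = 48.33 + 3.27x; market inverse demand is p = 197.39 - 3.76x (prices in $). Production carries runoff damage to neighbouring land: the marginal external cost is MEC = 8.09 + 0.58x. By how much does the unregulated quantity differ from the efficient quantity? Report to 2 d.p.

2.68 units

Market equilibrium (private): 48.33 + 3.27x = 197.39 - 3.76x → x_m = 21.2034.
Social marginal cost = private MC + MEC = 56.42 + 3.85x.
Set SMC = demand: 56.42 + 3.85x = 197.39 - 3.76x → x* = 18.5243.
Gap = |21.2034 − 18.5243| = 2.6791.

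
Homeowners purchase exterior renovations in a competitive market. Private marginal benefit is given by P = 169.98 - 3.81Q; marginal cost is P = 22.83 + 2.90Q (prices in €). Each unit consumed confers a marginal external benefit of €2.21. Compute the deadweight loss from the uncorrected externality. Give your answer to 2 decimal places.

DWL = €0.36

Market equilibrium (private): 22.83 + 2.90Q = 169.98 - 3.81Q → Q_m = 21.9300.
Social marginal benefit = demand + MEB = 172.19 - 3.81Q.
Set SMB = MC: 172.19 - 3.81Q = 22.83 + 2.90Q → Q* = 22.2593.
The loss is the area between SMB and MC from Q* to Q_m; with linear curves that's a triangle of height MEB(Q_m).
DWL = ½ × 0.3293 × 2.2100 = 0.3639.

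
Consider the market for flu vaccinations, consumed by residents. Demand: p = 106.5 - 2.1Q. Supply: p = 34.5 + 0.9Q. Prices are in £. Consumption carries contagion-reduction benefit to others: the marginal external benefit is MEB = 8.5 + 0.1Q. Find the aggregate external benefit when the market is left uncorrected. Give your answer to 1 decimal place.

£232.8

Market equilibrium (private): 34.5 + 0.9Q = 106.5 - 2.1Q → Q_m = 24.0000.
Total external benefit = ∫₀^{Q_m} (8.5 + 0.1Q) dQ = 8.5×24.0000 + ½×0.1×24.0000² = 232.8000.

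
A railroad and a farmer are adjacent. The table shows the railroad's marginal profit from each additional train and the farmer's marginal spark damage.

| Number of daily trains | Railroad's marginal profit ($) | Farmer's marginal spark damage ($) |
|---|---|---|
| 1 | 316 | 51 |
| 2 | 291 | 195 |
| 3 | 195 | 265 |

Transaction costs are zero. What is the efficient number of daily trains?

Bargaining reaches the level where marginal profit last exceeds marginal spark damage.
That holds through level 2 (291 ≥ 195) but not at 3 (195 < 265).

2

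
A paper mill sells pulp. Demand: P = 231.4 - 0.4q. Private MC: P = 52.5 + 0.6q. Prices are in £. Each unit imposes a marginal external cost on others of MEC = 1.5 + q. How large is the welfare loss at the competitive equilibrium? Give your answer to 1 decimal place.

Market equilibrium (private): 52.5 + 0.6q = 231.4 - 0.4q → q_m = 178.9000.
Social marginal cost = private MC + MEC = 54.0 + 1.6q.
Set SMC = demand: 54.0 + 1.6q = 231.4 - 0.4q → q* = 88.7000.
The loss is the area between SMC and demand from q* to q_m; with linear curves that's a triangle of height MEC(q_m).
DWL = ½ × 90.2000 × 180.4000 = 8136.0400.

DWL = £8136.0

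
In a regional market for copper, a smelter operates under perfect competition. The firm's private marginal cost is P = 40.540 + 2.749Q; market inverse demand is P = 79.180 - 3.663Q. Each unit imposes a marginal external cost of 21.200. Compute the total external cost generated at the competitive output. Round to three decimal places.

Market equilibrium (private): 40.540 + 2.749Q = 79.180 - 3.663Q → Q_m = 6.0262.
Total external cost = MEC × Q_m = 21.200 × 6.0262 = 127.7554.

127.755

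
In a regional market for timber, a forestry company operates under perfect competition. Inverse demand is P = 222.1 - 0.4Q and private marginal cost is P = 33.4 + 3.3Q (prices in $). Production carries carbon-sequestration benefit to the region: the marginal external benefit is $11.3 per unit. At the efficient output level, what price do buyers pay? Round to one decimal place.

P = $200.5

Social marginal cost = private MC − MEB = 22.1 + 3.3Q.
Set SMC = demand: 22.1 + 3.3Q = 222.1 - 0.4Q → Q* = 54.0541.
Consumer price on the demand curve at Q*: 222.1 − 0.4×54.0541 = 200.4784.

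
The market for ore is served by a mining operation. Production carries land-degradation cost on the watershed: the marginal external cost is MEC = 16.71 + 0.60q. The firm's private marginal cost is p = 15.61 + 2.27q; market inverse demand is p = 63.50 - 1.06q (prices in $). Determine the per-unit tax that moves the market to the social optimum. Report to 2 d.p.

Social marginal cost = private MC + MEC = 32.32 + 2.87q.
Set SMC = demand: 32.32 + 2.87q = 63.50 - 1.06q → q* = 7.9338.
The Pigouvian tax equals MEC at q*: 16.71 + 0.60×7.9338 = 21.4703.

tax = $21.47 per unit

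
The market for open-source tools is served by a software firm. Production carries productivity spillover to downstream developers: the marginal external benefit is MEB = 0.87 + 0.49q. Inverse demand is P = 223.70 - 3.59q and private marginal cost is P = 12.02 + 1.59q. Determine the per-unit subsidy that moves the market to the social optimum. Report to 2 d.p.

subsidy = 23.08 per unit

Social marginal cost = private MC − MEB = 11.15 + 1.10q.
Set SMC = demand: 11.15 + 1.10q = 223.70 - 3.59q → q* = 45.3198.
The Pigouvian subsidy equals MEB at q*: 0.87 + 0.49×45.3198 = 23.0767.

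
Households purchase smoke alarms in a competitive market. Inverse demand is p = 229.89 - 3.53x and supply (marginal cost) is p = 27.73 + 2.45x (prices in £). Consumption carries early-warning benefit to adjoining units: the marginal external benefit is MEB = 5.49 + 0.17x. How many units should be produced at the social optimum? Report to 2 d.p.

x* = 35.74

Social marginal benefit = demand + MEB = 235.38 - 3.36x.
Set SMB = MC: 235.38 - 3.36x = 27.73 + 2.45x → x* = 35.7401.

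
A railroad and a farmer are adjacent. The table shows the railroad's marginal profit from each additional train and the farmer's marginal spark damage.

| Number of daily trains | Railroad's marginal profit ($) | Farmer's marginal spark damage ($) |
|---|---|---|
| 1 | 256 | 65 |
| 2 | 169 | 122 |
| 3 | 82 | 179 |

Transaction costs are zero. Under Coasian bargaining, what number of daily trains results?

2

Bargaining reaches the level where marginal profit last exceeds marginal spark damage.
That holds through level 2 (169 ≥ 122) but not at 3 (82 < 179).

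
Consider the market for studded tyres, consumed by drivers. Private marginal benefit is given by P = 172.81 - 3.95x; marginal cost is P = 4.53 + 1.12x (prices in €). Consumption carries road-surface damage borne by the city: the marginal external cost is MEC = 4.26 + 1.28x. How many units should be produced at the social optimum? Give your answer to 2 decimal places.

Social marginal benefit = demand − MEC = 168.55 - 5.23x.
Set SMB = MC: 168.55 - 5.23x = 4.53 + 1.12x → x* = 25.8299.

x* = 25.83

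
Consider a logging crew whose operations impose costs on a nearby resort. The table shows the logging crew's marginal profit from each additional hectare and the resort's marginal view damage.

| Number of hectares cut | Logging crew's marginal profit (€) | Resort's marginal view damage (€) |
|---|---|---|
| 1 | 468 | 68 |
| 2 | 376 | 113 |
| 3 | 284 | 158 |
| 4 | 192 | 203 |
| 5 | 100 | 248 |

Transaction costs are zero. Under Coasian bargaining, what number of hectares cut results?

Bargaining reaches the level where marginal profit last exceeds marginal view damage.
That holds through level 3 (284 ≥ 158) but not at 4 (192 < 203).

3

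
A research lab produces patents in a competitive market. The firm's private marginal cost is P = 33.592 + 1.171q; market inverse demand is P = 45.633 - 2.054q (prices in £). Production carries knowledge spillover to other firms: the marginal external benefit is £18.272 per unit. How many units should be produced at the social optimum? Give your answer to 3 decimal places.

Social marginal cost = private MC − MEB = 15.320 + 1.171q.
Set SMC = demand: 15.320 + 1.171q = 45.633 - 2.054q → q* = 9.3994.

q* = 9.399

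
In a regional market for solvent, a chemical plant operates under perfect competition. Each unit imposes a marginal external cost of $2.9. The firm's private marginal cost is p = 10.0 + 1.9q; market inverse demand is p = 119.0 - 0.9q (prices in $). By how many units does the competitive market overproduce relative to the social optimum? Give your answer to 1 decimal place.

1.0 units

Market equilibrium (private): 10.0 + 1.9q = 119.0 - 0.9q → q_m = 38.9286.
Social marginal cost = private MC + MEC = 12.9 + 1.9q.
Set SMC = demand: 12.9 + 1.9q = 119.0 - 0.9q → q* = 37.8929.
Gap = |38.9286 − 37.8929| = 1.0357.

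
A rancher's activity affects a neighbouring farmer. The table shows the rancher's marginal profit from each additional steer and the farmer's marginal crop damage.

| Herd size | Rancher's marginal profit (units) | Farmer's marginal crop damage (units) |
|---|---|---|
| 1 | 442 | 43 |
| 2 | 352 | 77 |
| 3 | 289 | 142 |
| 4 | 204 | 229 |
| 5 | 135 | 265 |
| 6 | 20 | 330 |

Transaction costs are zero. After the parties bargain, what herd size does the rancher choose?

Bargaining reaches the level where marginal profit last exceeds marginal crop damage.
That holds through level 3 (289 ≥ 142) but not at 4 (204 < 229).

3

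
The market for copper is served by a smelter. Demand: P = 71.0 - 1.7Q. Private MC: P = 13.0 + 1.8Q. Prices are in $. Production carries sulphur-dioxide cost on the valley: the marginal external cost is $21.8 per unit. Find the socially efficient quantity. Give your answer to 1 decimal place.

Social marginal cost = private MC + MEC = 34.8 + 1.8Q.
Set SMC = demand: 34.8 + 1.8Q = 71.0 - 1.7Q → Q* = 10.3429.

Q* = 10.3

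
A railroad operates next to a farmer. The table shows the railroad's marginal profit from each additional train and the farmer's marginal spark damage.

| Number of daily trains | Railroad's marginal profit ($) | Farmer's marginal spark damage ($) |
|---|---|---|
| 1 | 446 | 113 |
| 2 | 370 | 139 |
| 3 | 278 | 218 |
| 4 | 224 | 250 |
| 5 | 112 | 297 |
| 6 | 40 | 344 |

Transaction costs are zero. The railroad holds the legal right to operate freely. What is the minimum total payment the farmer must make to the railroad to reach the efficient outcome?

Left alone the railroad would choose level 6 (marginal profit stays positive).
Efficient level: k* = 3 (marginal profit ≥ marginal spark damage through 3).
The farmer must at least cover the railroad's forgone profit from cutting 6→3: 224 + 112 + 40 = 376.

$376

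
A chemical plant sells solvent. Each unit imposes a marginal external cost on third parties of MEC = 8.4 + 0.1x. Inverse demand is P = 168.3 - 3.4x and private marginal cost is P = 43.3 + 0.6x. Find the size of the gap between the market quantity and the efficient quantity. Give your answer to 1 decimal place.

2.8 units

Market equilibrium (private): 43.3 + 0.6x = 168.3 - 3.4x → x_m = 31.2500.
Social marginal cost = private MC + MEC = 51.7 + 0.7x.
Set SMC = demand: 51.7 + 0.7x = 168.3 - 3.4x → x* = 28.4390.
Gap = |31.2500 − 28.4390| = 2.8110.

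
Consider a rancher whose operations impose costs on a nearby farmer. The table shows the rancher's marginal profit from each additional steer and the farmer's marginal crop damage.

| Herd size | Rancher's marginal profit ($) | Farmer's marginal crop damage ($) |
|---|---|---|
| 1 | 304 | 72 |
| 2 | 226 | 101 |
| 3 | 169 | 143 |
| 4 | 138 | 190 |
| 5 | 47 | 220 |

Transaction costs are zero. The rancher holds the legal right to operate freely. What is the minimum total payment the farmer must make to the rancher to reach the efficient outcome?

Left alone the rancher would choose level 5 (marginal profit stays positive).
Efficient level: k* = 3 (marginal profit ≥ marginal crop damage through 3).
The farmer must at least cover the rancher's forgone profit from cutting 5→3: 138 + 47 = 185.

$185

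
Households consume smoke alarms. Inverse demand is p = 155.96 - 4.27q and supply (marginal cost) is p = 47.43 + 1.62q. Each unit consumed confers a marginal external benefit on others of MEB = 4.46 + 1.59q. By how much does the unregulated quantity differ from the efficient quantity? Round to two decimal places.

Market equilibrium (private): 47.43 + 1.62q = 155.96 - 4.27q → q_m = 18.4261.
Social marginal benefit = demand + MEB = 160.42 - 2.68q.
Set SMB = MC: 160.42 - 2.68q = 47.43 + 1.62q → q* = 26.2767.
Gap = |18.4261 − 26.2767| = 7.8506.

7.85 units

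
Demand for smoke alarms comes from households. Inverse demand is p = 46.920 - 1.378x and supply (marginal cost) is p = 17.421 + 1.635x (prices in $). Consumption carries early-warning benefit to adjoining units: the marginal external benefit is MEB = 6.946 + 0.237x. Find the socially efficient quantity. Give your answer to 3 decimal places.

x* = 13.129

Social marginal benefit = demand + MEB = 53.866 - 1.141x.
Set SMB = MC: 53.866 - 1.141x = 17.421 + 1.635x → x* = 13.1286.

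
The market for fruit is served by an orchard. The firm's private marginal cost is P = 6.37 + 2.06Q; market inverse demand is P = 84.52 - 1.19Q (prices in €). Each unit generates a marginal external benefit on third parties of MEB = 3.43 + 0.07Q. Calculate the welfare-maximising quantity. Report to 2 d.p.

Q* = 25.65

Social marginal cost = private MC − MEB = 2.94 + 1.99Q.
Set SMC = demand: 2.94 + 1.99Q = 84.52 - 1.19Q → Q* = 25.6541.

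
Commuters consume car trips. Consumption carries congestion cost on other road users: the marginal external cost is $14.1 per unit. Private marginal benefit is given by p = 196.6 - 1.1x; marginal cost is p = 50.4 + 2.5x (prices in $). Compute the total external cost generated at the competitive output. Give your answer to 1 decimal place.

Market equilibrium (private): 50.4 + 2.5x = 196.6 - 1.1x → x_m = 40.6111.
Total external cost = MEC × x_m = 14.1 × 40.6111 = 572.6165.

$572.6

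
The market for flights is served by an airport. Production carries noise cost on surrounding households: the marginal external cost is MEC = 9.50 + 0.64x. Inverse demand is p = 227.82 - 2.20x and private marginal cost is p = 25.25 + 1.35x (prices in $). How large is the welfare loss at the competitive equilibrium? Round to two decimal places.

Market equilibrium (private): 25.25 + 1.35x = 227.82 - 2.20x → x_m = 57.0620.
Social marginal cost = private MC + MEC = 34.75 + 1.99x.
Set SMC = demand: 34.75 + 1.99x = 227.82 - 2.20x → x* = 46.0788.
The welfare-loss triangle has base |x_m − x*| and height MEC(x_m) (the vertical gap between SMC and demand is zero at x* and MEC at x_m).
DWL = ½ × 10.9832 × 46.0197 = 252.7218.

DWL = $252.72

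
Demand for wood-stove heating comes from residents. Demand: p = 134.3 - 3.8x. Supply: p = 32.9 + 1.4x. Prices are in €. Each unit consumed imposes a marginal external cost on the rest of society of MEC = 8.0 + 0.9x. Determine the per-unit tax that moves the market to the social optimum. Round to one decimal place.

Social marginal benefit = demand − MEC = 126.3 - 4.7x.
Set SMB = MC: 126.3 - 4.7x = 32.9 + 1.4x → x* = 15.3115.
The Pigouvian tax equals MEC at x*: 8.0 + 0.9×15.3115 = 21.7804.

tax = €21.8 per unit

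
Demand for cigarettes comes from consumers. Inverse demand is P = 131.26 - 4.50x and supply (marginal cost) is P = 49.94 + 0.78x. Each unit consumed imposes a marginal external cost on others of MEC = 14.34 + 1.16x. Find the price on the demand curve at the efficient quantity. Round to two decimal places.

P = 84.46

Social marginal benefit = demand − MEC = 116.92 - 5.66x.
Set SMB = MC: 116.92 - 5.66x = 49.94 + 0.78x → x* = 10.4006.
Consumer price on the demand curve at x*: 131.26 − 4.50×10.4006 = 84.4573.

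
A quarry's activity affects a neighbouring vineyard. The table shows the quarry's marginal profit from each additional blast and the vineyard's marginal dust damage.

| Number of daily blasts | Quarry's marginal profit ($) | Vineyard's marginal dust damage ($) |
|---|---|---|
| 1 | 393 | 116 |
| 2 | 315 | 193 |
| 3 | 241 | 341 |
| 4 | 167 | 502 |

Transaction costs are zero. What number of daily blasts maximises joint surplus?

Bargaining reaches the level where marginal profit last exceeds marginal dust damage.
That holds through level 2 (315 ≥ 193) but not at 3 (241 < 341).

2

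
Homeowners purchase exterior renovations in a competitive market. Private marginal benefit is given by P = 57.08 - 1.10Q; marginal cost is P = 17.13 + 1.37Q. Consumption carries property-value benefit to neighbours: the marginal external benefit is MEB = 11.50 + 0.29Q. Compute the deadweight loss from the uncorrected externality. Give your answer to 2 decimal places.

DWL = 60.12

Market equilibrium (private): 17.13 + 1.37Q = 57.08 - 1.10Q → Q_m = 16.1741.
Social marginal benefit = demand + MEB = 68.58 - 0.81Q.
Set SMB = MC: 68.58 - 0.81Q = 17.13 + 1.37Q → Q* = 23.6009.
Height of the DWL triangle at Q_m is SMB(Q_m) − MC(Q_m) = MEB(Q_m) = 16.1905.
DWL = ½ × 7.4268 × 16.1905 = 60.1218.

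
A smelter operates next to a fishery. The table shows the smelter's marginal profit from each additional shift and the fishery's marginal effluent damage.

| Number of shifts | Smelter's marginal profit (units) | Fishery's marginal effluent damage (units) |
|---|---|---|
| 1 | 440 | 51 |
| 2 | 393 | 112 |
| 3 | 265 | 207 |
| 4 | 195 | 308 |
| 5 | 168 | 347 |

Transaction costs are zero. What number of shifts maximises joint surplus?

3

Bargaining reaches the level where marginal profit last exceeds marginal effluent damage.
That holds through level 3 (265 ≥ 207) but not at 4 (195 < 308).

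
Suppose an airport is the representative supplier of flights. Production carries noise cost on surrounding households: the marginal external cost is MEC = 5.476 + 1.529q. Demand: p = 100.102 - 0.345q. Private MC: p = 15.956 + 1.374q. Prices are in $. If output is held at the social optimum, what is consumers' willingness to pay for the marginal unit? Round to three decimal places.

Social marginal cost = private MC + MEC = 21.432 + 2.903q.
Set SMC = demand: 21.432 + 2.903q = 100.102 - 0.345q → q* = 24.2211.
Consumer price on the demand curve at q*: 100.102 − 0.345×24.2211 = 91.7457.

P = $91.746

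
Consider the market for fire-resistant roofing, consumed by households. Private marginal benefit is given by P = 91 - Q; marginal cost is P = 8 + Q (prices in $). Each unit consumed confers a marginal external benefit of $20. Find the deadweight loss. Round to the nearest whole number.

Market equilibrium (private): 8 + Q = 91 - Q → Q_m = 41.5000.
Social marginal benefit = demand + MEB = 111 - Q.
Set SMB = MC: 111 - Q = 8 + Q → Q* = 51.5000.
The welfare-loss triangle has base |Q_m − Q*| and height MEB(Q_m) (the vertical gap between SMB and MC is zero at Q* and MEB at Q_m).
DWL = ½ × 10.0000 × 20.0000 = 100.0000.

DWL = $100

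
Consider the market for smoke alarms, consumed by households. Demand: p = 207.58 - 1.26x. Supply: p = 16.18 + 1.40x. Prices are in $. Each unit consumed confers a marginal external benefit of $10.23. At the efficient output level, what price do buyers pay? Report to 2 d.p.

P = $112.07

Social marginal benefit = demand + MEB = 217.81 - 1.26x.
Set SMB = MC: 217.81 - 1.26x = 16.18 + 1.40x → x* = 75.8008.
Consumer price on the demand curve at x*: 207.58 − 1.26×75.8008 = 112.0710.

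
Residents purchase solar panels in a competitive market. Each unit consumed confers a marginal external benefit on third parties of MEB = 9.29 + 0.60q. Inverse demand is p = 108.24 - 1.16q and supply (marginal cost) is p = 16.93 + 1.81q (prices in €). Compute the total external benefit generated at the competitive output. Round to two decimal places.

€569.17

Market equilibrium (private): 16.93 + 1.81q = 108.24 - 1.16q → q_m = 30.7441.
Total external benefit = ∫₀^{q_m} (9.29 + 0.60q) dq = 9.29×30.7441 + ½×0.60×30.7441² = 569.1726.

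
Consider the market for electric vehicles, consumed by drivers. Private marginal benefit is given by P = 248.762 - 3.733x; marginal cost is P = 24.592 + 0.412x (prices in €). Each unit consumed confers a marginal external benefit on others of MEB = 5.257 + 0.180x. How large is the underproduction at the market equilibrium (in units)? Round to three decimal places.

Market equilibrium (private): 24.592 + 0.412x = 248.762 - 3.733x → x_m = 54.0820.
Social marginal benefit = demand + MEB = 254.019 - 3.553x.
Set SMB = MC: 254.019 - 3.553x = 24.592 + 0.412x → x* = 57.8631.
Gap = |54.0820 − 57.8631| = 3.7811.

3.781 units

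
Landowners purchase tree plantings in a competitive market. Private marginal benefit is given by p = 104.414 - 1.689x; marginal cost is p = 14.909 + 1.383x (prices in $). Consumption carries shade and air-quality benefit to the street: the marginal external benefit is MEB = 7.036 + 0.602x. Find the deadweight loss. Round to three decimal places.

Market equilibrium (private): 14.909 + 1.383x = 104.414 - 1.689x → x_m = 29.1357.
Social marginal benefit = demand + MEB = 111.450 - 1.087x.
Set SMB = MC: 111.450 - 1.087x = 14.909 + 1.383x → x* = 39.0854.
The welfare-loss triangle has base |x_m − x*| and height MEB(x_m) (the vertical gap between SMB and MC is zero at x* and MEB at x_m).
DWL = ½ × 9.9497 × 24.5757 = 122.2604.

DWL = $122.260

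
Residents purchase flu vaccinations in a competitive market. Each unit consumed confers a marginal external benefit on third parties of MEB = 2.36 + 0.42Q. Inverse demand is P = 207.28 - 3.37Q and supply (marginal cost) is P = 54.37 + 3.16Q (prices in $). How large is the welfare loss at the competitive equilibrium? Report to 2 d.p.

DWL = $12.17

Market equilibrium (private): 54.37 + 3.16Q = 207.28 - 3.37Q → Q_m = 23.4165.
Social marginal benefit = demand + MEB = 209.64 - 2.95Q.
Set SMB = MC: 209.64 - 2.95Q = 54.37 + 3.16Q → Q* = 25.4124.
Height of the DWL triangle at Q_m is SMB(Q_m) − MC(Q_m) = MEB(Q_m) = 12.1949.
DWL = ½ × 1.9959 × 12.1949 = 12.1699.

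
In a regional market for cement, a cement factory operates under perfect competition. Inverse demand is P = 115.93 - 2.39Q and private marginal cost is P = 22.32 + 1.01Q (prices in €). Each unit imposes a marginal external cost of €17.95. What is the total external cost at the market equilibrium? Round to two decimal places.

Market equilibrium (private): 22.32 + 1.01Q = 115.93 - 2.39Q → Q_m = 27.5324.
Total external cost = MEC × Q_m = 17.95 × 27.5324 = 494.2066.

€494.21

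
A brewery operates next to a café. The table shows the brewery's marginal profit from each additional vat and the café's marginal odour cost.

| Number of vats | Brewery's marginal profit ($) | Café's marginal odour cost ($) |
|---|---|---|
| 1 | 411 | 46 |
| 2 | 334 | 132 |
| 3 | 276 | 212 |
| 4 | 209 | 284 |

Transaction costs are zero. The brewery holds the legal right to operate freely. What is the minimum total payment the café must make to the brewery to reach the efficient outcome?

$209

Left alone the brewery would choose level 4 (marginal profit stays positive).
Efficient level: k* = 3 (marginal profit ≥ marginal odour cost through 3).
The café must at least cover the brewery's forgone profit from cutting 4→3: 209 = 209.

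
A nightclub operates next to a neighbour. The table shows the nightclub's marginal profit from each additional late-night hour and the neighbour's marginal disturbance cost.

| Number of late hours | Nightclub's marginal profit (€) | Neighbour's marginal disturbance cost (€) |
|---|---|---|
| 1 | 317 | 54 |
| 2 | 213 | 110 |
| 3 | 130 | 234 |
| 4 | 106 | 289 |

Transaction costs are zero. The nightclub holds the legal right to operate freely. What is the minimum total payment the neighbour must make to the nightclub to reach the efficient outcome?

Left alone the nightclub would choose level 4 (marginal profit stays positive).
Efficient level: k* = 2 (marginal profit ≥ marginal disturbance cost through 2).
The neighbour must at least cover the nightclub's forgone profit from cutting 4→2: 130 + 106 = 236.

€236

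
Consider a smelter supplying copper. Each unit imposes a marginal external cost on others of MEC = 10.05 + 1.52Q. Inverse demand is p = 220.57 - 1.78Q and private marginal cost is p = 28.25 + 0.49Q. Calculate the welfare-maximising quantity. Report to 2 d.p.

Social marginal cost = private MC + MEC = 38.30 + 2.01Q.
Set SMC = demand: 38.30 + 2.01Q = 220.57 - 1.78Q → Q* = 48.0923.

Q* = 48.09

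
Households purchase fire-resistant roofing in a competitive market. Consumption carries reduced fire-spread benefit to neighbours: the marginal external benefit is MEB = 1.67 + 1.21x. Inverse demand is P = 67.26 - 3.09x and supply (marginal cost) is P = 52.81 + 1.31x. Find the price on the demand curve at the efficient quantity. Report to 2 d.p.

Social marginal benefit = demand + MEB = 68.93 - 1.88x.
Set SMB = MC: 68.93 - 1.88x = 52.81 + 1.31x → x* = 5.0533.
Consumer price on the demand curve at x*: 67.26 − 3.09×5.0533 = 51.6453.

P = 51.65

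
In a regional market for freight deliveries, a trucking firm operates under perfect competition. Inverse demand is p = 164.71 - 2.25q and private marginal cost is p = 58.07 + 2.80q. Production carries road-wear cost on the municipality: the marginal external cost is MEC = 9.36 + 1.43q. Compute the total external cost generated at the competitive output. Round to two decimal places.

516.49

Market equilibrium (private): 58.07 + 2.80q = 164.71 - 2.25q → q_m = 21.1168.
Total external cost = ∫₀^{q_m} (9.36 + 1.43q) dq = 9.36×21.1168 + ½×1.43×21.1168² = 516.4855.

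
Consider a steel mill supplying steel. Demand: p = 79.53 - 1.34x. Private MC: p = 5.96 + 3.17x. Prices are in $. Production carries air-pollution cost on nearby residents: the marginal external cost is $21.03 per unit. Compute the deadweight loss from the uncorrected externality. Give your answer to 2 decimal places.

DWL = $49.03

Market equilibrium (private): 5.96 + 3.17x = 79.53 - 1.34x → x_m = 16.3126.
Social marginal cost = private MC + MEC = 26.99 + 3.17x.
Set SMC = demand: 26.99 + 3.17x = 79.53 - 1.34x → x* = 11.6497.
Height of the DWL triangle at x_m is SMC(x_m) − demand(x_m) = MEC(x_m) = 21.0300.
DWL = ½ × 4.6629 × 21.0300 = 49.0304.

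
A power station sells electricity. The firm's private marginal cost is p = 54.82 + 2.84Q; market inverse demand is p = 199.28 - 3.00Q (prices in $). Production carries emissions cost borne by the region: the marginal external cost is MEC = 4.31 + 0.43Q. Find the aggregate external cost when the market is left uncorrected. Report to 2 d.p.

$238.17

Market equilibrium (private): 54.82 + 2.84Q = 199.28 - 3.00Q → Q_m = 24.7363.
Total external cost = ∫₀^{Q_m} (4.31 + 0.43Q) dQ = 4.31×24.7363 + ½×0.43×24.7363² = 238.1686.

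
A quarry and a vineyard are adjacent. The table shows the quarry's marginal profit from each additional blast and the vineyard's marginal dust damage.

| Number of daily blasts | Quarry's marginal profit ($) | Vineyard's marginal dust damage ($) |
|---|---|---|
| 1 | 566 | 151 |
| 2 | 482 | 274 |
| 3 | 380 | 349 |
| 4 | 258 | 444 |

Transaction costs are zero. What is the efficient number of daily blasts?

3

Bargaining reaches the level where marginal profit last exceeds marginal dust damage.
That holds through level 3 (380 ≥ 349) but not at 4 (258 < 444).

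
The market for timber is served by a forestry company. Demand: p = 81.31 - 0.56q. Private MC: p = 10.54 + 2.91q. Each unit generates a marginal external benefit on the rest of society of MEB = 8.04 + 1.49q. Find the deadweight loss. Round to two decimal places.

DWL = 372.91

Market equilibrium (private): 10.54 + 2.91q = 81.31 - 0.56q → q_m = 20.3948.
Social marginal cost = private MC − MEB = 2.50 + 1.42q.
Set SMC = demand: 2.50 + 1.42q = 81.31 - 0.56q → q* = 39.8030.
The welfare-loss triangle has base |q_m − q*| and height MEB(q_m) (the vertical gap between SMC and demand is zero at q* and MEB at q_m).
DWL = ½ × 19.4082 × 38.4283 = 372.9121.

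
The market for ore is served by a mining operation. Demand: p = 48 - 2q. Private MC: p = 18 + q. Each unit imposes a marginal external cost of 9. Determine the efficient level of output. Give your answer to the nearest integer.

Social marginal cost = private MC + MEC = 27 + q.
Set SMC = demand: 27 + q = 48 - 2q → q* = 7.0000.

q* = 7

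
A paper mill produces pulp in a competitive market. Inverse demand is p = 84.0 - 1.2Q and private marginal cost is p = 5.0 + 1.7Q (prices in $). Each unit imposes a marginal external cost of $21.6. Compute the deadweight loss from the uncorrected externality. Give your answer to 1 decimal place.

DWL = $80.4

Market equilibrium (private): 5.0 + 1.7Q = 84.0 - 1.2Q → Q_m = 27.2414.
Social marginal cost = private MC + MEC = 26.6 + 1.7Q.
Set SMC = demand: 26.6 + 1.7Q = 84.0 - 1.2Q → Q* = 19.7931.
Between Q* and Q_m the wedge SMC − demand runs linearly from 0 to MEC(Q_m), so the loss is a triangle.
DWL = ½ × 7.4483 × 21.6000 = 80.4416.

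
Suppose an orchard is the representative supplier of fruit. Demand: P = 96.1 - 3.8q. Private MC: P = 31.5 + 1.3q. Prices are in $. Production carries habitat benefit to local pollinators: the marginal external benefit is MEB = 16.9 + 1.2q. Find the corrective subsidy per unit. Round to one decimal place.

subsidy = $42.0 per unit

Social marginal cost = private MC − MEB = 14.6 + 0.1q.
Set SMC = demand: 14.6 + 0.1q = 96.1 - 3.8q → q* = 20.8974.
The Pigouvian subsidy equals MEB at q*: 16.9 + 1.2×20.8974 = 41.9769.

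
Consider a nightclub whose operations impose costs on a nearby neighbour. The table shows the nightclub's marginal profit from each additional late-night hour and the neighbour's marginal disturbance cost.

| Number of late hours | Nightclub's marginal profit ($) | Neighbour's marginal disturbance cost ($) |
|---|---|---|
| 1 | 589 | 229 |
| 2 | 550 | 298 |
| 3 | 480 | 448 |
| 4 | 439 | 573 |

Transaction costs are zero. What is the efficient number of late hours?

Bargaining reaches the level where marginal profit last exceeds marginal disturbance cost.
That holds through level 3 (480 ≥ 448) but not at 4 (439 < 573).

3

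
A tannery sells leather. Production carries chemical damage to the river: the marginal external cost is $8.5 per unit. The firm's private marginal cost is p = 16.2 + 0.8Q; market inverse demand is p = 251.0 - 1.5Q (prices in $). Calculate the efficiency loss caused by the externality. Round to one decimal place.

Market equilibrium (private): 16.2 + 0.8Q = 251.0 - 1.5Q → Q_m = 102.0870.
Social marginal cost = private MC + MEC = 24.7 + 0.8Q.
Set SMC = demand: 24.7 + 0.8Q = 251.0 - 1.5Q → Q* = 98.3913.
Height of the DWL triangle at Q_m is SMC(Q_m) − demand(Q_m) = MEC(Q_m) = 8.5000.
DWL = ½ × 3.6957 × 8.5000 = 15.7067.

DWL = $15.7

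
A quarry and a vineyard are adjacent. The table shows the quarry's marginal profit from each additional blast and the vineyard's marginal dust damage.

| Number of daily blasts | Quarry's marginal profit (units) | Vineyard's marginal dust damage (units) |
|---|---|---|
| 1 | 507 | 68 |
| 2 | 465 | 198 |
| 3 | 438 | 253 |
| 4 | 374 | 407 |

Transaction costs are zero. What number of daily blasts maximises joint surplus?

3

Bargaining reaches the level where marginal profit last exceeds marginal dust damage.
That holds through level 3 (438 ≥ 253) but not at 4 (374 < 407).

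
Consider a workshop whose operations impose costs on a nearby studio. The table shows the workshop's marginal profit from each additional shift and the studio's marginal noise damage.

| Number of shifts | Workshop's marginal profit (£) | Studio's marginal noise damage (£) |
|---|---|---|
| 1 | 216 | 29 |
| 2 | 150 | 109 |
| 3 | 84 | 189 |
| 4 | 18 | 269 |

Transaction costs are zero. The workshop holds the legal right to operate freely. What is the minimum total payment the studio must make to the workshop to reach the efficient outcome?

£102

Left alone the workshop would choose level 4 (marginal profit stays positive).
Efficient level: k* = 2 (marginal profit ≥ marginal noise damage through 2).
The studio must at least cover the workshop's forgone profit from cutting 4→2: 84 + 18 = 102.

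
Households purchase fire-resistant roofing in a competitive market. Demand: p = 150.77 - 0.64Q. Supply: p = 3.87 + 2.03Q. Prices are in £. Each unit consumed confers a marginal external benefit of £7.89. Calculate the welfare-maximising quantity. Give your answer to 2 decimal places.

Social marginal benefit = demand + MEB = 158.66 - 0.64Q.
Set SMB = MC: 158.66 - 0.64Q = 3.87 + 2.03Q → Q* = 57.9738.

Q* = 57.97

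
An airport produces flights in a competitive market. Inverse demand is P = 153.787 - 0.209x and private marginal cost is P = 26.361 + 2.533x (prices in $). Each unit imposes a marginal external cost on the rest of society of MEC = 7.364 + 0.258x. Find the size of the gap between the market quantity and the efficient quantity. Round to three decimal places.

6.451 units

Market equilibrium (private): 26.361 + 2.533x = 153.787 - 0.209x → x_m = 46.4719.
Social marginal cost = private MC + MEC = 33.725 + 2.791x.
Set SMC = demand: 33.725 + 2.791x = 153.787 - 0.209x → x* = 40.0207.
Gap = |46.4719 − 40.0207| = 6.4512.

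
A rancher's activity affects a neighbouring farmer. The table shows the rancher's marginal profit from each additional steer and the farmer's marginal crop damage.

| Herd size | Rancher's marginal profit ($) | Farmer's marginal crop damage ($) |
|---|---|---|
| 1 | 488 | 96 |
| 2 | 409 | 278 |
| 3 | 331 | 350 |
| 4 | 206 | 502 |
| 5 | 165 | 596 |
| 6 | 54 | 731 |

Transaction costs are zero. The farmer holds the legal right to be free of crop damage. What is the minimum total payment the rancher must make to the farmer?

$374

Efficient level: marginal profit ≥ marginal crop damage through level 2, so k* = 2.
With the farmer holding the right, the rancher must at least compensate total damage at k*: 96 + 278 = 374.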